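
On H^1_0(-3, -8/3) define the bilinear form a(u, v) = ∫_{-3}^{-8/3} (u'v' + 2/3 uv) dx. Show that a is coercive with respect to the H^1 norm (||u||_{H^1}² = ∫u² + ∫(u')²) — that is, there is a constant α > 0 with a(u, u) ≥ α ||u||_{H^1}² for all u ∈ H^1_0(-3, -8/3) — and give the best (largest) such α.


α = (2 + 27*π^2)/(3*(1 + 9*π^2))

Coercivity of a(·,·) on H^1_0(-3, -8/3) means a(u, u) ≥ α ||u||_{H^1}² for every u ∈ H^1_0.
The interval has length L = 1/3, and Poincaré/coercivity depend only on L. Here a(u, u) = ∫(u')² + (2/3)·∫u².
Here 0 < c = 2/3 < 1. The condition a(u,u) ≥ α||u||_{H^1}² reads (1−α)∫(u')² ≥ (α−c)∫u². Any admissible α is ≤ 1 (rapidly oscillating u have ∫u²/∫(u')² → 0), and α = 1 would force 0 ≥ (1−c)∫u², impossible since c < 1; so 1−α > 0. By the sharp Poincaré inequality on H^1_0 of an interval of length L, ∫(u')² ≥ (π/L)²∫u² with equality for the first sine mode sin(π(x−x₀)/L) (x₀ the left endpoint), so the inequality holds for all u iff (1−α)(π/L)² ≥ α − c, i.e. α ≤ ((π/L)² + c)/((π/L)² + 1) = (1 + c(L/π)²)/(1 + (L/π)²). With (π/L)² = 9*π^2 and c = 2/3, the largest admissible constant is α = ((π/L)² + c)/((π/L)² + 1).
Simplifying, α = (2 + 27*π^2)/(3*(1 + 9*π^2)).


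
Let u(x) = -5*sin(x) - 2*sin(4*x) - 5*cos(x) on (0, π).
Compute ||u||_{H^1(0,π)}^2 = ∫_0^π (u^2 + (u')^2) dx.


||u||_{H^1(0,π)}^2 = 64/3 + 84*π

u'(x) = 5*sin(x) - 5*cos(x) - 8*cos(4*x).
Expand u² and (u')² and integrate term by term on (0, π), using: for integers n ≥ 1, ∫_0^π sin²(nx) dx = ∫_0^π cos²(nx) dx = π/2; for n ≠ n', ∫_0^π sin(nx)sin(n'x) dx = ∫_0^π cos(nx)cos(n'x) dx = 0; and by product-to-sum, ∫_0^π sin(nx)cos(n'x) dx = ½∫_0^π [sin((n+n')x) + sin((n−n')x)] dx, which is 0 when n+n' is even and 2n/(n²−n'²) when n+n' is odd (it need not vanish on (0, π)).
  u² squared terms: (-5)²·∫cos(x)² dx = 25·π/2 = 25*π/2;  (-5)²·∫sin(x)² dx = 25·π/2 = 25*π/2;  (-2)²·∫sin(4x)² dx = 4·π/2 = 2*π.
  u² cross terms: 2·(-5)·(-5)·∫cos(x)·sin(x) dx = 50·(0) = 0;  2·(-5)·(-2)·∫cos(x)·sin(4x) dx = 20·(8/15) = 32/3;  2·(-5)·(-2)·∫sin(x)·sin(4x) dx = 20·(0) = 0.
  So ∫_0^π u² dx = 25*π/2 + 25*π/2 + 2*π + 0 + 32/3 + 0 = 32/3 + 27*π.
  (u')² squared terms: (-8)²·∫cos(4x)² dx = 64·π/2 = 32*π;  (-5)²·∫cos(x)² dx = 25·π/2 = 25*π/2;  (5)²·∫sin(x)² dx = 25·π/2 = 25*π/2.
  (u')² cross terms: 2·(-8)·(-5)·∫cos(4x)·cos(x) dx = 80·(0) = 0;  2·(-8)·(5)·∫cos(4x)·sin(x) dx = -80·(-2/15) = 32/3;  2·(-5)·(5)·∫cos(x)·sin(x) dx = -50·(0) = 0.
  So ∫_0^π (u')² dx = 32*π + 25*π/2 + 25*π/2 + 0 + 32/3 + 0 = 32/3 + 57*π.
||u||_{H^1}^2 = (32/3 + 27*π) + (32/3 + 57*π) = 64/3 + 84*π.


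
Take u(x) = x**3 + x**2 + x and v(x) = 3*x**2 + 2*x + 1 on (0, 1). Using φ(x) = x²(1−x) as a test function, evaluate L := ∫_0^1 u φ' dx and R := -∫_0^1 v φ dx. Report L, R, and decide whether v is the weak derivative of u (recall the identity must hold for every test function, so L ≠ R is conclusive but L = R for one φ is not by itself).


LHS = -17/60, RHS = -17/60. Yes, v = u' weakly.

u(x) = x**3 + x**2 + x, classical derivative u'(x) = 3*x**2 + 2*x + 1.
φ(x) = x²(1−x), so φ'(x) = x*(2 - 3*x).
Note φ(0) = φ(1) = 0, so the boundary term u·φ vanishes.
LHS = ∫_0^1 u(x) φ'(x) dx = ∫_0^1 (-3*x^5 - x^4 - x^3 + 2*x^2) dx. Term by term:
  ∫_0^1 -3*x^5 dx = -1/2;  ∫_0^1 -x^4 dx = -1/5;  ∫_0^1 -x^3 dx = -1/4;
  ∫_0^1 2*x^2 dx = 2/3.
Sum: -1/2 − 1/5 − 1/4 + 2/3 = -17/60.
So LHS = -17/60.
∫_0^1 v(x) φ(x) dx = ∫_0^1 (-3*x^5 + x^4 + x^3 + x^2) dx. Term by term:
  ∫_0^1 -3*x^5 dx = -1/2;  ∫_0^1 x^4 dx = 1/5;  ∫_0^1 x^3 dx = 1/4;
  ∫_0^1 x^2 dx = 1/3.
Sum: -1/2 + 1/5 + 1/4 + 1/3 = 17/60.
So RHS = -∫_0^1 v(x) φ(x) dx = -17/60.
LHS = RHS, so the identity holds for this test φ.
Moreover u is smooth here and v(x) = u'(x) = 3*x**2 + 2*x + 1 pointwise, so the identity holds for every test function. Hence v is the weak derivative of u.


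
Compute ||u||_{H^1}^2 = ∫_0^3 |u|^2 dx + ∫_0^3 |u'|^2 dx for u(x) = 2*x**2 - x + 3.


||u||_{H^1}^2 = 1707/5

The H^1 norm (squared) on an interval (0, L) is
  ||u||_{H^1}^2 = ∫_0^L u(x)^2 dx + ∫_0^L u'(x)^2 dx.
Compute u'(x) = 4*x - 1.
Then u(x)^2 = 4*x**4 - 4*x**3 + 13*x**2 - 6*x + 9 and u'(x)^2 = 16*x**2 - 8*x + 1.
Integrate each monomial from 0 to 3 using ∫_0^3 c·x^n dx = c·3^(n+1)/(n+1):
  ∫_0^3 u(x)^2 dx = ∫_0^3 (4*x^4 - 4*x^3 + 13*x^2 - 6*x + 9) dx. Term by term:
    ∫_0^3 4*x^4 dx = 972/5;  ∫_0^3 -4*x^3 dx = -81;  ∫_0^3 13*x^2 dx = 117;
    ∫_0^3 -6*x dx = -27;  ∫_0^3 9 dx = 27.
  Sum: 972/5 − 81 + 117 − 27 + 27 = 1152/5.
  ∫_0^3 u'(x)^2 dx = ∫_0^3 (16*x^2 - 8*x + 1) dx. Term by term:
    ∫_0^3 16*x^2 dx = 144;  ∫_0^3 -8*x dx = -36;  ∫_0^3 1 dx = 3.
  Sum: 144 − 36 + 3 = 111.
Adding: ||u||_{H^1}^2 = 1152/5 + 111 = 1707/5.


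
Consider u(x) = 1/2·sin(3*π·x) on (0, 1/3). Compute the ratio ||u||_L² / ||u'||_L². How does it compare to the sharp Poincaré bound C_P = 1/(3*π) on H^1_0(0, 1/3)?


||u||_L² / ||u'||_L² = 1/(3*π) = C_P.

u(x) = 1/2·sin(3*π·x), so u'(x) = 3*π*cos(3*π*x)/2.
Writing u(x) = A·sin(kπx/L) with A = 1/2 and k = 1, use ∫_0^L sin²(kπx/L) dx = L/2 and ∫_0^L cos²(kπx/L) dx = L/2.
u² = 1/4·sin²(3*π·x) and (u')² = 9*π^2/4·cos²(3*π·x), and each of sin², cos² integrates to L/2 = 1/6 over (0, 1/3).
∫_0^1/3 u² dx = 1/24, so ||u||_L² = sqrt(6)/12.
∫_0^1/3 (u')² dx = 3*π^2/8, so ||u'||_L² = sqrt(6)*π/4.
Ratio ||u||_L² / ||u'||_L² = 1/(3*π).
Sharp Poincaré constant on H^1_0(0, 1/3) is C_P = L/π = 1/(3*π), achieved by sin(3*π·x).
This is the k = 1 eigenfunction (up to amplitude), so the ratio equals the sharp Poincaré constant exactly.


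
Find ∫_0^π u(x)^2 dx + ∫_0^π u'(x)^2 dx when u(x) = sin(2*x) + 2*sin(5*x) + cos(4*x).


||u||_{H^1(0,π)}^2 = 680/9 + 63*π

u'(x) = -4*sin(4*x) + 2*cos(2*x) + 10*cos(5*x).
Expand u² and (u')² and integrate term by term on (0, π), using: for integers n ≥ 1, ∫_0^π sin²(nx) dx = ∫_0^π cos²(nx) dx = π/2; for n ≠ n', ∫_0^π sin(nx)sin(n'x) dx = ∫_0^π cos(nx)cos(n'x) dx = 0; and by product-to-sum, ∫_0^π sin(nx)cos(n'x) dx = ½∫_0^π [sin((n+n')x) + sin((n−n')x)] dx, which is 0 when n+n' is even and 2n/(n²−n'²) when n+n' is odd (it need not vanish on (0, π)).
  u² squared terms: (2)²·∫sin(5x)² dx = 4·π/2 = 2*π;  (1)²·∫cos(4x)² dx = 1·π/2 = π/2;  (1)²·∫sin(2x)² dx = 1·π/2 = π/2.
  u² cross terms: 2·(2)·(1)·∫sin(5x)·cos(4x) dx = 4·(10/9) = 40/9;  2·(2)·(1)·∫sin(5x)·sin(2x) dx = 4·(0) = 0;  2·(1)·(1)·∫cos(4x)·sin(2x) dx = 2·(0) = 0.
  So ∫_0^π u² dx = 2*π + π/2 + π/2 + 40/9 + 0 + 0 = 40/9 + 3*π.
  (u')² squared terms: (-4)²·∫sin(4x)² dx = 16·π/2 = 8*π;  (2)²·∫cos(2x)² dx = 4·π/2 = 2*π;  (10)²·∫cos(5x)² dx = 100·π/2 = 50*π.
  (u')² cross terms: 2·(-4)·(2)·∫sin(4x)·cos(2x) dx = -16·(0) = 0;  2·(-4)·(10)·∫sin(4x)·cos(5x) dx = -80·(-8/9) = 640/9;  2·(2)·(10)·∫cos(2x)·cos(5x) dx = 40·(0) = 0.
  So ∫_0^π (u')² dx = 8*π + 2*π + 50*π + 0 + 640/9 + 0 = 640/9 + 60*π.
||u||_{H^1}^2 = (40/9 + 3*π) + (640/9 + 60*π) = 680/9 + 63*π.


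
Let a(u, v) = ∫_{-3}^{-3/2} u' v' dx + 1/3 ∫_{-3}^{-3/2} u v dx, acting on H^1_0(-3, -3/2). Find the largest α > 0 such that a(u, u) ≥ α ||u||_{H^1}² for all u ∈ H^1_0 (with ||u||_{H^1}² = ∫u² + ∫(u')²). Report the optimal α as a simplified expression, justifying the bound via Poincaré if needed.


α = (3 + 4*π^2)/(9 + 4*π^2)

Coercivity of a(·,·) on H^1_0(-3, -3/2) means a(u, u) ≥ α ||u||_{H^1}² for every u ∈ H^1_0.
The interval has length L = 3/2, and Poincaré/coercivity depend only on L. Here a(u, u) = ∫(u')² + (1/3)·∫u².
Here 0 < c = 1/3 < 1. The condition a(u,u) ≥ α||u||_{H^1}² reads (1−α)∫(u')² ≥ (α−c)∫u². Any admissible α is ≤ 1 (rapidly oscillating u have ∫u²/∫(u')² → 0), and α = 1 would force 0 ≥ (1−c)∫u², impossible since c < 1; so 1−α > 0. By the sharp Poincaré inequality on H^1_0 of an interval of length L, ∫(u')² ≥ (π/L)²∫u² with equality for the first sine mode sin(π(x−x₀)/L) (x₀ the left endpoint), so the inequality holds for all u iff (1−α)(π/L)² ≥ α − c, i.e. α ≤ ((π/L)² + c)/((π/L)² + 1) = (1 + c(L/π)²)/(1 + (L/π)²). With (π/L)² = 4*π^2/9 and c = 1/3, the largest admissible constant is α = ((π/L)² + c)/((π/L)² + 1).
Simplifying, α = (3 + 4*π^2)/(9 + 4*π^2).


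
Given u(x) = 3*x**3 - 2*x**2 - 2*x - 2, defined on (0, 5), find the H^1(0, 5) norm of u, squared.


||u||_{H^1}^2 = 2162015/21

The H^1 norm (squared) on an interval (0, L) is
  ||u||_{H^1}^2 = ∫_0^L u(x)^2 dx + ∫_0^L u'(x)^2 dx.
Compute u'(x) = 9*x**2 - 4*x - 2.
Then u(x)^2 = 9*x**6 - 12*x**5 - 8*x**4 - 4*x**3 + 12*x**2 + 8*x + 4 and u'(x)^2 = 81*x**4 - 72*x**3 - 20*x**2 + 16*x + 4.
Integrate each monomial from 0 to 5 using ∫_0^5 c·x^n dx = c·5^(n+1)/(n+1):
  ∫_0^5 u(x)^2 dx = ∫_0^5 (9*x^6 - 12*x^5 - 8*x^4 - 4*x^3 + 12*x^2 + 8*x + 4) dx. Term by term:
    ∫_0^5 9*x^6 dx = 703125/7;  ∫_0^5 -12*x^5 dx = -31250;  ∫_0^5 -8*x^4 dx = -5000;
    ∫_0^5 -4*x^3 dx = -625;  ∫_0^5 12*x^2 dx = 500;  ∫_0^5 8*x dx = 100;
    ∫_0^5 4 dx = 20.
  Sum: 703125/7 − 31250 − 5000 − 625 + 500 + 100 + 20 = 449340/7.
  ∫_0^5 u'(x)^2 dx = ∫_0^5 (81*x^4 - 72*x^3 - 20*x^2 + 16*x + 4) dx. Term by term:
    ∫_0^5 81*x^4 dx = 50625;  ∫_0^5 -72*x^3 dx = -11250;  ∫_0^5 -20*x^2 dx = -2500/3;
    ∫_0^5 16*x dx = 200;  ∫_0^5 4 dx = 20.
  Sum: 50625 − 11250 − 2500/3 + 200 + 20 = 116285/3.
Adding: ||u||_{H^1}^2 = 449340/7 + 116285/3 = 2162015/21.


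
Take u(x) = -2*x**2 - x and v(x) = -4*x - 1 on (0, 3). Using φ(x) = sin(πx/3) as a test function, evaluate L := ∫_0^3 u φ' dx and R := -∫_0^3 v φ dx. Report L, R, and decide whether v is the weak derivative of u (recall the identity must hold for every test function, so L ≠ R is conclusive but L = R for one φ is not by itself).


LHS = 42/π, RHS = 42/π. Yes, v = u' weakly.

u(x) = -2*x**2 - x, classical derivative u'(x) = -4*x - 1.
φ(x) = sin(πx/3), so φ'(x) = π*cos(π*x/3)/3.
Note φ(0) = φ(3) = 0, so the boundary term u·φ vanishes.
LHS = ∫_0^3 u(x) φ'(x) dx = ∫_0^3 (-2*π*x^2*cos(π*x/3)/3 - π*x*cos(π*x/3)/3) dx. Term by term:
  ∫_0^3 -2*π*x^2*cos(π*x/3)/3 dx = 36/π;  ∫_0^3 -π*x*cos(π*x/3)/3 dx = 6/π.
Sum: 36/π + 6/π = 42/π.
So LHS = 42/π.
∫_0^3 v(x) φ(x) dx = ∫_0^3 (-4*x*sin(π*x/3) - sin(π*x/3)) dx. Term by term:
  ∫_0^3 -sin(π*x/3) dx = -6/π;  ∫_0^3 -4*x*sin(π*x/3) dx = -36/π.
Sum: -6/π − 36/π = -42/π.
So RHS = -∫_0^3 v(x) φ(x) dx = 42/π.
LHS = RHS, so the identity holds for this test φ.
Moreover u is smooth here and v(x) = u'(x) = -4*x - 1 pointwise, so the identity holds for every test function. Hence v is the weak derivative of u.


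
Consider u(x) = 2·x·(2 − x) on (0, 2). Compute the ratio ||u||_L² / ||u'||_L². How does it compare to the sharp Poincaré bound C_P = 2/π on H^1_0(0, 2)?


||u||_L² / ||u'||_L² = sqrt(10)/5 < C_P = 2/π.

u(x) = 2·x·(2 − x), so u'(x) = 4 - 4*x.
u(x) = 2·x·(2 − x) vanishes at x = 0 and x = 2, so u ∈ H^1_0(0, 2). Differentiate via the product rule and integrate the resulting polynomials term by term.
  ∫_0^2 u² dx = ∫_0^2 (4*x^4 - 16*x^3 + 16*x^2) dx. Term by term:
    ∫_0^2 4*x^4 dx = 128/5;  ∫_0^2 -16*x^3 dx = -64;  ∫_0^2 16*x^2 dx = 128/3.
  Sum: 128/5 − 64 + 128/3 = 64/15.
  ∫_0^2 (u')² dx = ∫_0^2 (16*x^2 - 32*x + 16) dx. Term by term:
    ∫_0^2 16*x^2 dx = 128/3;  ∫_0^2 -32*x dx = -64;  ∫_0^2 16 dx = 32.
  Sum: 128/3 − 64 + 32 = 32/3.
∫_0^2 u² dx = 64/15, so ||u||_L² = 8*sqrt(15)/15.
∫_0^2 (u')² dx = 32/3, so ||u'||_L² = 4*sqrt(6)/3.
Ratio ||u||_L² / ||u'||_L² = sqrt(10)/5.
Sharp Poincaré constant on H^1_0(0, 2) is C_P = L/π = 2/π, achieved by sin(π/2·x).
A polynomial bump cannot attain the sharp Poincaré constant (only the first sine eigenfunction does), so the ratio is strictly less than C_P, consistent with ||u||_L² ≤ C_P ||u'||_L².


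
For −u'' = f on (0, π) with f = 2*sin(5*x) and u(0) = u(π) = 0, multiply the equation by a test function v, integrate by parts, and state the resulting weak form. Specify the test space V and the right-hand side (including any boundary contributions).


V = H^1_0(0, π) (so v(0) = v(π) = 0); weak form: ∫_0^π u'v' dx = ∫_0^π (2*sin(5*x)) v dx for all v ∈ V.

Multiply both sides by a test function v and integrate from 0 to π:
  ∫_0^π −u''(x) v(x) dx = ∫_0^π f(x) v(x) dx.
Integrate the LHS by parts once:
  ∫_0^π −u'' v dx = −[u'(x) v(x)]_0^π + ∫_0^π u'(x) v'(x) dx.
Thus ∫_0^π u'(x) v'(x) dx = ∫_0^π f(x) v(x) dx + [u'(x) v(x)]_0^π.
Choose V so that boundary terms are either known or forced to vanish.
u is Dirichlet: u(0) = u(π) = 0. Let V = H^1_0(0, π); then v(0) = v(π) = 0, and [u' v]_0^π = 0.
Weak formulation: find u (satisfying any essential BC) such that ∫_0^π u'(x) v'(x) dx = ∫_0^π f v dx for all v ∈ V.
Substituting f(x) = 2*sin(5*x), the right-hand side is ∫_0^π (2*sin(5*x)) v dx.


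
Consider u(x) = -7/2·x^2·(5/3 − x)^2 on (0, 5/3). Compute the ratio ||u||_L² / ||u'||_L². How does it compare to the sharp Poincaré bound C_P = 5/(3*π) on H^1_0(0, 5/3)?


||u||_L² / ||u'||_L² = 5*sqrt(3)/18 < C_P = 5/(3*π).

u(x) = -7/2·x^2·(5/3 − x)^2, so u'(x) = 7*x*(-18*x^2 + 45*x - 25)/9.
u(x) = -7/2·x^2·(5/3 − x)^2 vanishes at x = 0 and x = 5/3, so u ∈ H^1_0(0, 5/3). Differentiate via the product rule and integrate the resulting polynomials term by term.
  ∫_0^5/3 u² dx = ∫_0^5/3 (49*x^8/4 - 245*x^7/3 + 1225*x^6/6 - 6125*x^5/27 + 30625*x^4/324) dx. Term by term:
    ∫_0^5/3 49*x^8/4 dx = 95703125/708588;  ∫_0^5/3 -245*x^7/3 dx = -95703125/157464;  ∫_0^5/3 1225*x^6/6 dx = 13671875/13122;
    ∫_0^5/3 -6125*x^5/27 dx = -95703125/118098;  ∫_0^5/3 30625*x^4/324 dx = 19140625/78732.
  Sum: 95703125/708588 − 95703125/157464 + 13671875/13122 − 95703125/118098 + 19140625/78732 = 2734375/1417176.
  ∫_0^5/3 (u')² dx = ∫_0^5/3 (196*x^6 - 980*x^5 + 15925*x^4/9 - 12250*x^3/9 + 30625*x^2/81) dx. Term by term:
    ∫_0^5/3 196*x^6 dx = 2187500/2187;  ∫_0^5/3 -980*x^5 dx = -7656250/2187;  ∫_0^5/3 15925*x^4/9 dx = 9953125/2187;
    ∫_0^5/3 -12250*x^3/9 dx = -3828125/1458;  ∫_0^5/3 30625*x^2/81 dx = 3828125/6561.
  Sum: 2187500/2187 − 7656250/2187 + 9953125/2187 − 3828125/1458 + 3828125/6561 = 109375/13122.
∫_0^5/3 u² dx = 2734375/1417176, so ||u||_L² = 625*sqrt(42)/2916.
∫_0^5/3 (u')² dx = 109375/13122, so ||u'||_L² = 125*sqrt(14)/162.
Ratio ||u||_L² / ||u'||_L² = 5*sqrt(3)/18.
Sharp Poincaré constant on H^1_0(0, 5/3) is C_P = L/π = 5/(3*π), achieved by sin(3*π/5·x).
A polynomial bump cannot attain the sharp Poincaré constant (only the first sine eigenfunction does), so the ratio is strictly less than C_P, consistent with ||u||_L² ≤ C_P ||u'||_L².


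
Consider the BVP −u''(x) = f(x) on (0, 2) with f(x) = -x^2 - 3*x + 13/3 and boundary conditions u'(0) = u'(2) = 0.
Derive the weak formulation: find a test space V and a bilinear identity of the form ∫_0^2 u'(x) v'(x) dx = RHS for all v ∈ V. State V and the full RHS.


V = H^1(0, 2) (no boundary constraint on v; u is determined up to an additive constant); weak form: ∫_0^2 u'v' dx = ∫_0^2 (-x^2 - 3*x + 13/3) v dx for all v ∈ V.

Multiply both sides by a test function v and integrate from 0 to 2:
  ∫_0^2 −u''(x) v(x) dx = ∫_0^2 f(x) v(x) dx.
Integrate the LHS by parts once:
  ∫_0^2 −u'' v dx = −[u'(x) v(x)]_0^2 + ∫_0^2 u'(x) v'(x) dx.
Thus ∫_0^2 u'(x) v'(x) dx = ∫_0^2 f(x) v(x) dx + [u'(x) v(x)]_0^2.
Choose V so that boundary terms are either known or forced to vanish.
u has homogeneous Neumann: u'(0) = u'(2) = 0. So [u' v]_0^2 = 0·v(2) − 0·v(0) = 0 for any v; take V = H^1(0, 2).
Weak formulation: find u (satisfying any essential BC) such that ∫_0^2 u'(x) v'(x) dx = ∫_0^2 f v dx for all v ∈ V (homogeneous Neumann, so boundary terms vanish).
Substituting f(x) = -x^2 - 3*x + 13/3, the right-hand side is ∫_0^2 (-x^2 - 3*x + 13/3) v dx.
Compatibility check (pure Neumann): taking v ≡ 1 ∈ V gives 0 = ∫_0^2 f dx + (0) − (0), i.e. ∫_0^2 f dx must equal u'(0) − u'(2) = 0. Indeed ∫_0^2 (-x^2 - 3*x + 13/3) dx = 0, so the data are compatible. The solution is then unique only up to an additive constant (fix it e.g. by requiring ∫_0^2 u dx = 0).


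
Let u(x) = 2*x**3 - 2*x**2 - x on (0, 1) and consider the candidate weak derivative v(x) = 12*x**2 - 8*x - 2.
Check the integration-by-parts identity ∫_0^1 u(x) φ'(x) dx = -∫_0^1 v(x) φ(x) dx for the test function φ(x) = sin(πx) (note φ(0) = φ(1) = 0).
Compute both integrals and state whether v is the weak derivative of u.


LHS = 24/π^3, RHS = 48/π^3. No, v is not the weak derivative of u.

u(x) = 2*x**3 - 2*x**2 - x, classical derivative u'(x) = 6*x**2 - 4*x - 1.
φ(x) = sin(πx), so φ'(x) = π*cos(π*x).
Note φ(0) = φ(1) = 0, so the boundary term u·φ vanishes.
LHS = ∫_0^1 u(x) φ'(x) dx = ∫_0^1 (2*π*x^3*cos(π*x) - 2*π*x^2*cos(π*x) - π*x*cos(π*x)) dx. Term by term:
  ∫_0^1 -π*x*cos(π*x) dx = 2/π;  ∫_0^1 -2*π*x^2*cos(π*x) dx = 4/π;  ∫_0^1 2*π*x^3*cos(π*x) dx = -6/π + 24/π^3.
Sum: 2/π + 4/π + -6/π + 24/π^3 = 24/π^3.
So LHS = 24/π^3.
∫_0^1 v(x) φ(x) dx = ∫_0^1 (12*x^2*sin(π*x) - 8*x*sin(π*x) - 2*sin(π*x)) dx. Term by term:
  ∫_0^1 -2*sin(π*x) dx = -4/π;  ∫_0^1 -8*x*sin(π*x) dx = -8/π;  ∫_0^1 12*x^2*sin(π*x) dx = -48/π^3 + 12/π.
Sum: -4/π − 8/π + -48/π^3 + 12/π = -48/π^3.
So RHS = -∫_0^1 v(x) φ(x) dx = 48/π^3.
LHS − RHS = -24/π^3 ≠ 0, so the identity fails.
(For a valid weak derivative the identity must hold for EVERY test function, in particular this one. The failure shows v is NOT the weak derivative of u.)
Correct weak derivative would be u'(x) = 6*x**2 - 4*x - 1.


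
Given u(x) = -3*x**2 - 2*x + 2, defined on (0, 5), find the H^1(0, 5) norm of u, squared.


||u||_{H^1}^2 = 26720/3

The H^1 norm (squared) on an interval (0, L) is
  ||u||_{H^1}^2 = ∫_0^L u(x)^2 dx + ∫_0^L u'(x)^2 dx.
Compute u'(x) = -6*x - 2.
Then u(x)^2 = 9*x**4 + 12*x**3 - 8*x**2 - 8*x + 4 and u'(x)^2 = 36*x**2 + 24*x + 4.
Integrate each monomial from 0 to 5 using ∫_0^5 c·x^n dx = c·5^(n+1)/(n+1):
  ∫_0^5 u(x)^2 dx = ∫_0^5 (9*x^4 + 12*x^3 - 8*x^2 - 8*x + 4) dx. Term by term:
    ∫_0^5 9*x^4 dx = 5625;  ∫_0^5 12*x^3 dx = 1875;  ∫_0^5 -8*x^2 dx = -1000/3;
    ∫_0^5 -8*x dx = -100;  ∫_0^5 4 dx = 20.
  Sum: 5625 + 1875 − 1000/3 − 100 + 20 = 21260/3.
  ∫_0^5 u'(x)^2 dx = ∫_0^5 (36*x^2 + 24*x + 4) dx. Term by term:
    ∫_0^5 36*x^2 dx = 1500;  ∫_0^5 24*x dx = 300;  ∫_0^5 4 dx = 20.
  Sum: 1500 + 300 + 20 = 1820.
Adding: ||u||_{H^1}^2 = 21260/3 + 1820 = 26720/3.


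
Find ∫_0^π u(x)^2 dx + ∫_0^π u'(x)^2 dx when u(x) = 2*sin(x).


||u||_{H^1(0,π)}^2 = 4*π

u'(x) = 2*cos(x).
Expand u² and (u')² and integrate term by term on (0, π), using: for integers n ≥ 1, ∫_0^π sin²(nx) dx = ∫_0^π cos²(nx) dx = π/2; for n ≠ n', ∫_0^π sin(nx)sin(n'x) dx = ∫_0^π cos(nx)cos(n'x) dx = 0; and by product-to-sum, ∫_0^π sin(nx)cos(n'x) dx = ½∫_0^π [sin((n+n')x) + sin((n−n')x)] dx, which is 0 when n+n' is even and 2n/(n²−n'²) when n+n' is odd (it need not vanish on (0, π)).
  u² squared terms: (2)²·∫sin(x)² dx = 4·π/2 = 2*π.
  So ∫_0^π u² dx = 2*π.
  (u')² squared terms: (2)²·∫cos(x)² dx = 4·π/2 = 2*π.
  So ∫_0^π (u')² dx = 2*π.
||u||_{H^1}^2 = (2*π) + (2*π) = 4*π.


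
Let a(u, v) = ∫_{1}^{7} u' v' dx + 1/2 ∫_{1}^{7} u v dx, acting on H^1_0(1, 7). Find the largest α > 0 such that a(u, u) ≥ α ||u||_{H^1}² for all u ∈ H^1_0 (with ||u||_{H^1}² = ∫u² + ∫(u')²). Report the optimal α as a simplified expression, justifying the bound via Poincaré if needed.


α = (π^2 + 18)/(π^2 + 36)

Coercivity of a(·,·) on H^1_0(1, 7) means a(u, u) ≥ α ||u||_{H^1}² for every u ∈ H^1_0.
The interval has length L = 6, and Poincaré/coercivity depend only on L. Here a(u, u) = ∫(u')² + (1/2)·∫u².
Here 0 < c = 1/2 < 1. The condition a(u,u) ≥ α||u||_{H^1}² reads (1−α)∫(u')² ≥ (α−c)∫u². Any admissible α is ≤ 1 (rapidly oscillating u have ∫u²/∫(u')² → 0), and α = 1 would force 0 ≥ (1−c)∫u², impossible since c < 1; so 1−α > 0. By the sharp Poincaré inequality on H^1_0 of an interval of length L, ∫(u')² ≥ (π/L)²∫u² with equality for the first sine mode sin(π(x−x₀)/L) (x₀ the left endpoint), so the inequality holds for all u iff (1−α)(π/L)² ≥ α − c, i.e. α ≤ ((π/L)² + c)/((π/L)² + 1) = (1 + c(L/π)²)/(1 + (L/π)²). With (π/L)² = π^2/36 and c = 1/2, the largest admissible constant is α = ((π/L)² + c)/((π/L)² + 1).
Simplifying, α = (π^2 + 18)/(π^2 + 36).


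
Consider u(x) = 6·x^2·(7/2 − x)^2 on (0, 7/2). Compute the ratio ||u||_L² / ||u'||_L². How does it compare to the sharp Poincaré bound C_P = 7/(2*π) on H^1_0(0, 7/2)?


||u||_L² / ||u'||_L² = 7*sqrt(3)/12 < C_P = 7/(2*π).

u(x) = 6·x^2·(7/2 − x)^2, so u'(x) = 3*x*(2*x - 7)*(4*x - 7).
u(x) = 6·x^2·(7/2 − x)^2 vanishes at x = 0 and x = 7/2, so u ∈ H^1_0(0, 7/2). Differentiate via the product rule and integrate the resulting polynomials term by term.
  ∫_0^7/2 u² dx = ∫_0^7/2 (36*x^8 - 504*x^7 + 2646*x^6 - 6174*x^5 + 21609*x^4/4) dx. Term by term:
    ∫_0^7/2 36*x^8 dx = 40353607/128;  ∫_0^7/2 -504*x^7 dx = -363182463/256;  ∫_0^7/2 2646*x^6 dx = 155649627/64;
    ∫_0^7/2 -6174*x^5 dx = -121060821/64;  ∫_0^7/2 21609*x^4/4 dx = 363182463/640.
  Sum: 40353607/128 − 363182463/256 + 155649627/64 − 121060821/64 + 363182463/640 = 5764801/1280.
  ∫_0^7/2 (u')² dx = ∫_0^7/2 (576*x^6 - 6048*x^5 + 22932*x^4 - 37044*x^3 + 21609*x^2) dx. Term by term:
    ∫_0^7/2 576*x^6 dx = 1058841/2;  ∫_0^7/2 -6048*x^5 dx = -7411887/4;  ∫_0^7/2 22932*x^4 dx = 96354531/40;
    ∫_0^7/2 -37044*x^3 dx = -22235661/16;  ∫_0^7/2 21609*x^2 dx = 2470629/8.
  Sum: 1058841/2 − 7411887/4 + 96354531/40 − 22235661/16 + 2470629/8 = 352947/80.
∫_0^7/2 u² dx = 5764801/1280, so ||u||_L² = 2401*sqrt(5)/80.
∫_0^7/2 (u')² dx = 352947/80, so ||u'||_L² = 343*sqrt(15)/20.
Ratio ||u||_L² / ||u'||_L² = 7*sqrt(3)/12.
Sharp Poincaré constant on H^1_0(0, 7/2) is C_P = L/π = 7/(2*π), achieved by sin(2*π/7·x).
A polynomial bump cannot attain the sharp Poincaré constant (only the first sine eigenfunction does), so the ratio is strictly less than C_P, consistent with ||u||_L² ≤ C_P ||u'||_L².


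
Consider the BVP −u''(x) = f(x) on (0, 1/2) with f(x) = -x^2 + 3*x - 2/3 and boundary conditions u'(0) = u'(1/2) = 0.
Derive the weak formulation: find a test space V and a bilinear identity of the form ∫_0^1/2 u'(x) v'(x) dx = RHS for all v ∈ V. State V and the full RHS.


V = H^1(0, 1/2) (no boundary constraint on v; u is determined up to an additive constant); weak form: ∫_0^1/2 u'v' dx = ∫_0^1/2 (-x^2 + 3*x - 2/3) v dx for all v ∈ V.

Multiply both sides by a test function v and integrate from 0 to 1/2:
  ∫_0^1/2 −u''(x) v(x) dx = ∫_0^1/2 f(x) v(x) dx.
Integrate the LHS by parts once:
  ∫_0^1/2 −u'' v dx = −[u'(x) v(x)]_0^1/2 + ∫_0^1/2 u'(x) v'(x) dx.
Thus ∫_0^1/2 u'(x) v'(x) dx = ∫_0^1/2 f(x) v(x) dx + [u'(x) v(x)]_0^1/2.
Choose V so that boundary terms are either known or forced to vanish.
u has homogeneous Neumann: u'(0) = u'(1/2) = 0. So [u' v]_0^1/2 = 0·v(1/2) − 0·v(0) = 0 for any v; take V = H^1(0, 1/2).
Weak formulation: find u (satisfying any essential BC) such that ∫_0^1/2 u'(x) v'(x) dx = ∫_0^1/2 f v dx for all v ∈ V (homogeneous Neumann, so boundary terms vanish).
Substituting f(x) = -x^2 + 3*x - 2/3, the right-hand side is ∫_0^1/2 (-x^2 + 3*x - 2/3) v dx.
Compatibility check (pure Neumann): taking v ≡ 1 ∈ V gives 0 = ∫_0^1/2 f dx + (0) − (0), i.e. ∫_0^1/2 f dx must equal u'(0) − u'(1/2) = 0. Indeed ∫_0^1/2 (-x^2 + 3*x - 2/3) dx = 0, so the data are compatible. The solution is then unique only up to an additive constant (fix it e.g. by requiring ∫_0^1/2 u dx = 0).


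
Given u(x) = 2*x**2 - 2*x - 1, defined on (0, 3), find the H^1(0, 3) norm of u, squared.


||u||_{H^1}^2 = 687/5

The H^1 norm (squared) on an interval (0, L) is
  ||u||_{H^1}^2 = ∫_0^L u(x)^2 dx + ∫_0^L u'(x)^2 dx.
Compute u'(x) = 4*x - 2.
Then u(x)^2 = 4*x**4 - 8*x**3 + 4*x + 1 and u'(x)^2 = 16*x**2 - 16*x + 4.
Integrate each monomial from 0 to 3 using ∫_0^3 c·x^n dx = c·3^(n+1)/(n+1):
  ∫_0^3 u(x)^2 dx = ∫_0^3 (4*x^4 - 8*x^3 + 4*x + 1) dx. Term by term:
    ∫_0^3 4*x^4 dx = 972/5;  ∫_0^3 -8*x^3 dx = -162;  ∫_0^3 4*x dx = 18;
    ∫_0^3 1 dx = 3.
  Sum: 972/5 − 162 + 18 + 3 = 267/5.
  ∫_0^3 u'(x)^2 dx = ∫_0^3 (16*x^2 - 16*x + 4) dx. Term by term:
    ∫_0^3 16*x^2 dx = 144;  ∫_0^3 -16*x dx = -72;  ∫_0^3 4 dx = 12.
  Sum: 144 − 72 + 12 = 84.
Adding: ||u||_{H^1}^2 = 267/5 + 84 = 687/5.


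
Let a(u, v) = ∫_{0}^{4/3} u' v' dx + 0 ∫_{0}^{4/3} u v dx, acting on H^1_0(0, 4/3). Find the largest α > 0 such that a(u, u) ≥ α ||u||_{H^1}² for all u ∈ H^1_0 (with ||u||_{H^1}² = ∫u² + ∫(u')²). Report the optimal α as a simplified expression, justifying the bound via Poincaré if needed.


α = 9*π^2/(16 + 9*π^2)

Coercivity of a(·,·) on H^1_0(0, 4/3) means a(u, u) ≥ α ||u||_{H^1}² for every u ∈ H^1_0.
The interval has length L = 4/3, and Poincaré/coercivity depend only on L. Here a(u, u) = ∫(u')² + (0)·∫u².
Here c = 0, so a(u,u) = ∫(u')² alone. The condition a(u,u) ≥ α||u||_{H^1}² reads (1−α)∫(u')² ≥ (α−c)∫u². Any admissible α is ≤ 1 (rapidly oscillating u have ∫u²/∫(u')² → 0), and α = 1 would force 0 ≥ (1−c)∫u², impossible since c < 1; so 1−α > 0. By the sharp Poincaré inequality on H^1_0 of an interval of length L, ∫(u')² ≥ (π/L)²∫u² with equality for the first sine mode sin(π(x−x₀)/L) (x₀ the left endpoint), so the inequality holds for all u iff (1−α)(π/L)² ≥ α − c, i.e. α ≤ ((π/L)² + c)/((π/L)² + 1) = (1 + c(L/π)²)/(1 + (L/π)²). (Direct route, valid since c ≤ 0: Poincaré gives c∫u² ≥ c(L/π)²∫(u')², so a(u,u) ≥ (1 + c(L/π)²)∫(u')², while ||u||_{H^1}² ≤ (1 + (L/π)²)∫(u')²; dividing yields the same α.) With (π/L)² = 9*π^2/16 and c = 0, the largest admissible constant is α = ((π/L)² + c)/((π/L)² + 1).
Simplifying, α = 9*π^2/(16 + 9*π^2).


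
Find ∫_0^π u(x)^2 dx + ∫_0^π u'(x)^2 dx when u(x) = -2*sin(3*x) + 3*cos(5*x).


||u||_{H^1(0,π)}^2 = 137*π

u'(x) = -15*sin(5*x) - 6*cos(3*x).
Expand u² and (u')² and integrate term by term on (0, π), using: for integers n ≥ 1, ∫_0^π sin²(nx) dx = ∫_0^π cos²(nx) dx = π/2; for n ≠ n', ∫_0^π sin(nx)sin(n'x) dx = ∫_0^π cos(nx)cos(n'x) dx = 0; and by product-to-sum, ∫_0^π sin(nx)cos(n'x) dx = ½∫_0^π [sin((n+n')x) + sin((n−n')x)] dx, which is 0 when n+n' is even and 2n/(n²−n'²) when n+n' is odd (it need not vanish on (0, π)).
  u² squared terms: (-2)²·∫sin(3x)² dx = 4·π/2 = 2*π;  (3)²·∫cos(5x)² dx = 9·π/2 = 9*π/2.
  u² cross terms: 2·(-2)·(3)·∫sin(3x)·cos(5x) dx = -12·(0) = 0.
  So ∫_0^π u² dx = 2*π + 9*π/2 + 0 = 13*π/2.
  (u')² squared terms: (-15)²·∫sin(5x)² dx = 225·π/2 = 225*π/2;  (-6)²·∫cos(3x)² dx = 36·π/2 = 18*π.
  (u')² cross terms: 2·(-15)·(-6)·∫sin(5x)·cos(3x) dx = 180·(0) = 0.
  So ∫_0^π (u')² dx = 225*π/2 + 18*π + 0 = 261*π/2.
||u||_{H^1}^2 = (13*π/2) + (261*π/2) = 137*π.


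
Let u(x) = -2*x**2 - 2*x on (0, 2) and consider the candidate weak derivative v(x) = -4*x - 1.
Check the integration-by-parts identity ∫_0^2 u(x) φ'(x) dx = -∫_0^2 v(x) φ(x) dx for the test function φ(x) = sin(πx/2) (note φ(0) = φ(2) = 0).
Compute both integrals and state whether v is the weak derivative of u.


LHS = 24/π, RHS = 20/π. No, v is not the weak derivative of u.

u(x) = -2*x**2 - 2*x, classical derivative u'(x) = -4*x - 2.
φ(x) = sin(πx/2), so φ'(x) = π*cos(π*x/2)/2.
Note φ(0) = φ(2) = 0, so the boundary term u·φ vanishes.
LHS = ∫_0^2 u(x) φ'(x) dx = ∫_0^2 (-π*x^2*cos(π*x/2) - π*x*cos(π*x/2)) dx. Term by term:
  ∫_0^2 -π*x*cos(π*x/2) dx = 8/π;  ∫_0^2 -π*x^2*cos(π*x/2) dx = 16/π.
Sum: 8/π + 16/π = 24/π.
So LHS = 24/π.
∫_0^2 v(x) φ(x) dx = ∫_0^2 (-4*x*sin(π*x/2) - sin(π*x/2)) dx. Term by term:
  ∫_0^2 -sin(π*x/2) dx = -4/π;  ∫_0^2 -4*x*sin(π*x/2) dx = -16/π.
Sum: -4/π − 16/π = -20/π.
So RHS = -∫_0^2 v(x) φ(x) dx = 20/π.
LHS − RHS = 4/π ≠ 0, so the identity fails.
(For a valid weak derivative the identity must hold for EVERY test function, in particular this one. The failure shows v is NOT the weak derivative of u.)
Correct weak derivative would be u'(x) = -4*x - 2.


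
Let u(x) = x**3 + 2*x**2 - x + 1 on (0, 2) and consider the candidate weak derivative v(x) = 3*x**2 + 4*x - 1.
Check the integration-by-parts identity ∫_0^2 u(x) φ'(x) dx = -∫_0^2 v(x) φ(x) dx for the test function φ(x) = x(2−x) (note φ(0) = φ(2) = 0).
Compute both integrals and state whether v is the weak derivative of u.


LHS = -44/5, RHS = -44/5. Yes, v = u' weakly.

u(x) = x**3 + 2*x**2 - x + 1, classical derivative u'(x) = 3*x**2 + 4*x - 1.
φ(x) = x(2−x), so φ'(x) = 2 - 2*x.
Note φ(0) = φ(2) = 0, so the boundary term u·φ vanishes.
LHS = ∫_0^2 u(x) φ'(x) dx = ∫_0^2 (-2*x^4 - 2*x^3 + 6*x^2 - 4*x + 2) dx. Term by term:
  ∫_0^2 -2*x^4 dx = -64/5;  ∫_0^2 -2*x^3 dx = -8;  ∫_0^2 6*x^2 dx = 16;
  ∫_0^2 -4*x dx = -8;  ∫_0^2 2 dx = 4.
Sum: -64/5 − 8 + 16 − 8 + 4 = -44/5.
So LHS = -44/5.
∫_0^2 v(x) φ(x) dx = ∫_0^2 (-3*x^4 + 2*x^3 + 9*x^2 - 2*x) dx. Term by term:
  ∫_0^2 -3*x^4 dx = -96/5;  ∫_0^2 2*x^3 dx = 8;  ∫_0^2 9*x^2 dx = 24;
  ∫_0^2 -2*x dx = -4.
Sum: -96/5 + 8 + 24 − 4 = 44/5.
So RHS = -∫_0^2 v(x) φ(x) dx = -44/5.
LHS = RHS, so the identity holds for this test φ.
Moreover u is smooth here and v(x) = u'(x) = 3*x**2 + 4*x - 1 pointwise, so the identity holds for every test function. Hence v is the weak derivative of u.


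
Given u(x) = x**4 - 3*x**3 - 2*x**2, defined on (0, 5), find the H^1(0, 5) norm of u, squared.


||u||_{H^1}^2 = 1699625/36

The H^1 norm (squared) on an interval (0, L) is
  ||u||_{H^1}^2 = ∫_0^L u(x)^2 dx + ∫_0^L u'(x)^2 dx.
Compute u'(x) = 4*x**3 - 9*x**2 - 4*x.
Then u(x)^2 = x**8 - 6*x**7 + 5*x**6 + 12*x**5 + 4*x**4 and u'(x)^2 = 16*x**6 - 72*x**5 + 49*x**4 + 72*x**3 + 16*x**2.
Integrate each monomial from 0 to 5 using ∫_0^5 c·x^n dx = c·5^(n+1)/(n+1):
  ∫_0^5 u(x)^2 dx = ∫_0^5 (x^8 - 6*x^7 + 5*x^6 + 12*x^5 + 4*x^4) dx. Term by term:
    ∫_0^5 x^8 dx = 1953125/9;  ∫_0^5 -6*x^7 dx = -1171875/4;  ∫_0^5 5*x^6 dx = 390625/7;
    ∫_0^5 12*x^5 dx = 31250;  ∫_0^5 4*x^4 dx = 2500.
  Sum: 1953125/9 − 1171875/4 + 390625/7 + 31250 + 2500 = 3426875/252.
  ∫_0^5 u'(x)^2 dx = ∫_0^5 (16*x^6 - 72*x^5 + 49*x^4 + 72*x^3 + 16*x^2) dx. Term by term:
    ∫_0^5 16*x^6 dx = 1250000/7;  ∫_0^5 -72*x^5 dx = -187500;  ∫_0^5 49*x^4 dx = 30625;
    ∫_0^5 72*x^3 dx = 11250;  ∫_0^5 16*x^2 dx = 2000/3.
  Sum: 1250000/7 − 187500 + 30625 + 11250 + 2000/3 = 705875/21.
Adding: ||u||_{H^1}^2 = 3426875/252 + 705875/21 = 1699625/36.


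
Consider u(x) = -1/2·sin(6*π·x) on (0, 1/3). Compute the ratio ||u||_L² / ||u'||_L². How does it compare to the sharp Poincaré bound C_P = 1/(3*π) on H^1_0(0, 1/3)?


||u||_L² / ||u'||_L² = 1/(6*π) < C_P = 1/(3*π).

u(x) = -1/2·sin(6*π·x), so u'(x) = -3*π*cos(6*π*x).
Writing u(x) = A·sin(kπx/L) with A = -1/2 and k = 2, use ∫_0^L sin²(kπx/L) dx = L/2 and ∫_0^L cos²(kπx/L) dx = L/2.
u² = 1/4·sin²(6*π·x) and (u')² = 9*π^2·cos²(6*π·x), and each of sin², cos² integrates to L/2 = 1/6 over (0, 1/3).
∫_0^1/3 u² dx = 1/24, so ||u||_L² = sqrt(6)/12.
∫_0^1/3 (u')² dx = 3*π^2/2, so ||u'||_L² = sqrt(6)*π/2.
Ratio ||u||_L² / ||u'||_L² = 1/(6*π).
Sharp Poincaré constant on H^1_0(0, 1/3) is C_P = L/π = 1/(3*π), achieved by sin(3*π·x).
This is the k = 2 harmonic; the ratio L/(kπ) is strictly less than C_P = L/π, consistent with the sharp inequality ||u||_L² ≤ C_P ||u'||_L².


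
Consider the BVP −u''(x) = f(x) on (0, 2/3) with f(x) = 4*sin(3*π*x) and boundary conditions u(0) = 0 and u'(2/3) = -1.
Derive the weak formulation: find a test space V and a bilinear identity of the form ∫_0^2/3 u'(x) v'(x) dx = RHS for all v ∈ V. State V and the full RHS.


V = {v ∈ H^1(0, 2/3) : v(0) = 0} (test functions vanish at x = 0 where u is specified); weak form: ∫_0^2/3 u'v' dx = ∫_0^2/3 (4*sin(3*π*x)) v dx − v(2/3) for all v ∈ V.

Multiply both sides by a test function v and integrate from 0 to 2/3:
  ∫_0^2/3 −u''(x) v(x) dx = ∫_0^2/3 f(x) v(x) dx.
Integrate the LHS by parts once:
  ∫_0^2/3 −u'' v dx = −[u'(x) v(x)]_0^2/3 + ∫_0^2/3 u'(x) v'(x) dx.
Thus ∫_0^2/3 u'(x) v'(x) dx = ∫_0^2/3 f(x) v(x) dx + [u'(x) v(x)]_0^2/3.
Choose V so that boundary terms are either known or forced to vanish.
Mixed BC: u(0) = 0 (Dirichlet) and u'(2/3) = -1 (Neumann). Define V = {v ∈ H^1(0, 2/3) : v(0) = 0}. Then [u' v]_0^2/3 = u'(2/3)·v(2/3) − u'(0)·0 = − v(2/3).
Weak formulation: find u (satisfying any essential BC) such that ∫_0^2/3 u'(x) v'(x) dx = ∫_0^2/3 f v dx − v(2/3) for all v ∈ V (Dirichlet at 0 absorbed into V; Neumann datum at x = 2/3 contributes the boundary term).
Substituting f(x) = 4*sin(3*π*x), the right-hand side is ∫_0^2/3 (4*sin(3*π*x)) v dx − v(2/3).


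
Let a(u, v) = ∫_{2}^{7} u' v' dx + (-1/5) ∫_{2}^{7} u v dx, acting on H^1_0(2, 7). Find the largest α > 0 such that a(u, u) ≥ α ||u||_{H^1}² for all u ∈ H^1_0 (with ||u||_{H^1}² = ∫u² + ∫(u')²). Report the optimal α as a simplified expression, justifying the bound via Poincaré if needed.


α = (-5 + π^2)/(π^2 + 25)

Coercivity of a(·,·) on H^1_0(2, 7) means a(u, u) ≥ α ||u||_{H^1}² for every u ∈ H^1_0.
The interval has length L = 5, and Poincaré/coercivity depend only on L. Here a(u, u) = ∫(u')² + (-1/5)·∫u².
Here c = -1/5 < 0 with |c| < (π/L)² = π^2/25, so coercivity still holds. The condition a(u,u) ≥ α||u||_{H^1}² reads (1−α)∫(u')² ≥ (α−c)∫u². Any admissible α is ≤ 1 (rapidly oscillating u have ∫u²/∫(u')² → 0), and α = 1 would force 0 ≥ (1−c)∫u², impossible since c < 1; so 1−α > 0. By the sharp Poincaré inequality on H^1_0 of an interval of length L, ∫(u')² ≥ (π/L)²∫u² with equality for the first sine mode sin(π(x−x₀)/L) (x₀ the left endpoint), so the inequality holds for all u iff (1−α)(π/L)² ≥ α − c, i.e. α ≤ ((π/L)² + c)/((π/L)² + 1) = (1 + c(L/π)²)/(1 + (L/π)²). (Direct route, valid since c ≤ 0: Poincaré gives c∫u² ≥ c(L/π)²∫(u')², so a(u,u) ≥ (1 + c(L/π)²)∫(u')², while ||u||_{H^1}² ≤ (1 + (L/π)²)∫(u')²; dividing yields the same α.) With (π/L)² = π^2/25 and c = -1/5, the largest admissible constant is α = ((π/L)² + c)/((π/L)² + 1).
Simplifying, α = (-5 + π^2)/(π^2 + 25).


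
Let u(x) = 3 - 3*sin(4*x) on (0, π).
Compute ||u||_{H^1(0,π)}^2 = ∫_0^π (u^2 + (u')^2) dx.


||u||_{H^1(0,π)}^2 = 171*π/2

u'(x) = -12*cos(4*x).
Expand u² and (u')² and integrate term by term on (0, π), using: for integers n ≥ 1, ∫_0^π sin²(nx) dx = ∫_0^π cos²(nx) dx = π/2; for n ≠ n', ∫_0^π sin(nx)sin(n'x) dx = ∫_0^π cos(nx)cos(n'x) dx = 0; and by product-to-sum, ∫_0^π sin(nx)cos(n'x) dx = ½∫_0^π [sin((n+n')x) + sin((n−n')x)] dx, which is 0 when n+n' is even and 2n/(n²−n'²) when n+n' is odd (it need not vanish on (0, π)). For the constant mode: ∫_0^π 1 dx = π, ∫_0^π cos(nx) dx = 0, ∫_0^π sin(nx) dx = (1−(−1)^n)/n.
  u² squared terms: (3)²·∫1 dx = 9·π = 9*π;  (-3)²·∫sin(4x)² dx = 9·π/2 = 9*π/2.
  u² cross terms: 2·(3)·(-3)·∫1·sin(4x) dx = -18·(0) = 0.
  So ∫_0^π u² dx = 9*π + 9*π/2 + 0 = 27*π/2.
  (u')² squared terms: (-12)²·∫cos(4x)² dx = 144·π/2 = 72*π.
  So ∫_0^π (u')² dx = 72*π.
||u||_{H^1}^2 = (27*π/2) + (72*π) = 171*π/2.


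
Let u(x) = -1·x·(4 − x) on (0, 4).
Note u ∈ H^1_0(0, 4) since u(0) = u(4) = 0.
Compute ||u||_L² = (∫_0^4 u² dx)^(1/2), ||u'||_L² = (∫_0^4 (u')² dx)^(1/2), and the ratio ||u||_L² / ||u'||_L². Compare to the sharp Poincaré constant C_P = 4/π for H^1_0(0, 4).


||u||_L² / ||u'||_L² = 2*sqrt(10)/5 < C_P = 4/π.

u(x) = -1·x·(4 − x), so u'(x) = 2*x - 4.
u(x) = -1·x·(4 − x) vanishes at x = 0 and x = 4, so u ∈ H^1_0(0, 4). Differentiate via the product rule and integrate the resulting polynomials term by term.
  ∫_0^4 u² dx = ∫_0^4 (x^4 - 8*x^3 + 16*x^2) dx. Term by term:
    ∫_0^4 x^4 dx = 1024/5;  ∫_0^4 -8*x^3 dx = -512;  ∫_0^4 16*x^2 dx = 1024/3.
  Sum: 1024/5 − 512 + 1024/3 = 512/15.
  ∫_0^4 (u')² dx = ∫_0^4 (4*x^2 - 16*x + 16) dx. Term by term:
    ∫_0^4 4*x^2 dx = 256/3;  ∫_0^4 -16*x dx = -128;  ∫_0^4 16 dx = 64.
  Sum: 256/3 − 128 + 64 = 64/3.
∫_0^4 u² dx = 512/15, so ||u||_L² = 16*sqrt(30)/15.
∫_0^4 (u')² dx = 64/3, so ||u'||_L² = 8*sqrt(3)/3.
Ratio ||u||_L² / ||u'||_L² = 2*sqrt(10)/5.
Sharp Poincaré constant on H^1_0(0, 4) is C_P = L/π = 4/π, achieved by sin(π/4·x).
A polynomial bump cannot attain the sharp Poincaré constant (only the first sine eigenfunction does), so the ratio is strictly less than C_P, consistent with ||u||_L² ≤ C_P ||u'||_L².


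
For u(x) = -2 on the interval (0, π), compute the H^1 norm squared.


||u||_{H^1(0,π)}^2 = 4*π

u'(x) = 0.
Expand u² and (u')² and integrate term by term on (0, π), using: for integers n ≥ 1, ∫_0^π sin²(nx) dx = ∫_0^π cos²(nx) dx = π/2; for n ≠ n', ∫_0^π sin(nx)sin(n'x) dx = ∫_0^π cos(nx)cos(n'x) dx = 0; and by product-to-sum, ∫_0^π sin(nx)cos(n'x) dx = ½∫_0^π [sin((n+n')x) + sin((n−n')x)] dx, which is 0 when n+n' is even and 2n/(n²−n'²) when n+n' is odd (it need not vanish on (0, π)). For the constant mode: ∫_0^π 1 dx = π, ∫_0^π cos(nx) dx = 0, ∫_0^π sin(nx) dx = (1−(−1)^n)/n.
  u² squared terms: (-2)²·∫1 dx = 4·π = 4*π.
  So ∫_0^π u² dx = 4*π.
  u' ≡ 0, so ∫_0^π (u')² dx = 0.
||u||_{H^1}^2 = (4*π) + (0) = 4*π.


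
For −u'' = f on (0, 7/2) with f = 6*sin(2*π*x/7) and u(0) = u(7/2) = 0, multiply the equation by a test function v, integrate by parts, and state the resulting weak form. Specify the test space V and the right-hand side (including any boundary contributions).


V = H^1_0(0, 7/2) (so v(0) = v(7/2) = 0); weak form: ∫_0^7/2 u'v' dx = ∫_0^7/2 (6*sin(2*π*x/7)) v dx for all v ∈ V.

Multiply both sides by a test function v and integrate from 0 to 7/2:
  ∫_0^7/2 −u''(x) v(x) dx = ∫_0^7/2 f(x) v(x) dx.
Integrate the LHS by parts once:
  ∫_0^7/2 −u'' v dx = −[u'(x) v(x)]_0^7/2 + ∫_0^7/2 u'(x) v'(x) dx.
Thus ∫_0^7/2 u'(x) v'(x) dx = ∫_0^7/2 f(x) v(x) dx + [u'(x) v(x)]_0^7/2.
Choose V so that boundary terms are either known or forced to vanish.
u is Dirichlet: u(0) = u(7/2) = 0. Let V = H^1_0(0, 7/2); then v(0) = v(7/2) = 0, and [u' v]_0^7/2 = 0.
Weak formulation: find u (satisfying any essential BC) such that ∫_0^7/2 u'(x) v'(x) dx = ∫_0^7/2 f v dx for all v ∈ V.
Substituting f(x) = 6*sin(2*π*x/7), the right-hand side is ∫_0^7/2 (6*sin(2*π*x/7)) v dx.


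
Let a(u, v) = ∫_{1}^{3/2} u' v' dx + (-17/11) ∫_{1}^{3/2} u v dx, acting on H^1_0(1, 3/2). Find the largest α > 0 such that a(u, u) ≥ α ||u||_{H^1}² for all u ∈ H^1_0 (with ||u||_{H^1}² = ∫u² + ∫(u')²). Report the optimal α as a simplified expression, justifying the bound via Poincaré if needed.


α = (-17 + 44*π^2)/(11*(1 + 4*π^2))

Coercivity of a(·,·) on H^1_0(1, 3/2) means a(u, u) ≥ α ||u||_{H^1}² for every u ∈ H^1_0.
The interval has length L = 1/2, and Poincaré/coercivity depend only on L. Here a(u, u) = ∫(u')² + (-17/11)·∫u².
Here c = -17/11 < 0 with |c| < (π/L)² = 4*π^2, so coercivity still holds. The condition a(u,u) ≥ α||u||_{H^1}² reads (1−α)∫(u')² ≥ (α−c)∫u². Any admissible α is ≤ 1 (rapidly oscillating u have ∫u²/∫(u')² → 0), and α = 1 would force 0 ≥ (1−c)∫u², impossible since c < 1; so 1−α > 0. By the sharp Poincaré inequality on H^1_0 of an interval of length L, ∫(u')² ≥ (π/L)²∫u² with equality for the first sine mode sin(π(x−x₀)/L) (x₀ the left endpoint), so the inequality holds for all u iff (1−α)(π/L)² ≥ α − c, i.e. α ≤ ((π/L)² + c)/((π/L)² + 1) = (1 + c(L/π)²)/(1 + (L/π)²). (Direct route, valid since c ≤ 0: Poincaré gives c∫u² ≥ c(L/π)²∫(u')², so a(u,u) ≥ (1 + c(L/π)²)∫(u')², while ||u||_{H^1}² ≤ (1 + (L/π)²)∫(u')²; dividing yields the same α.) With (π/L)² = 4*π^2 and c = -17/11, the largest admissible constant is α = ((π/L)² + c)/((π/L)² + 1).
Simplifying, α = (-17 + 44*π^2)/(11*(1 + 4*π^2)).
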